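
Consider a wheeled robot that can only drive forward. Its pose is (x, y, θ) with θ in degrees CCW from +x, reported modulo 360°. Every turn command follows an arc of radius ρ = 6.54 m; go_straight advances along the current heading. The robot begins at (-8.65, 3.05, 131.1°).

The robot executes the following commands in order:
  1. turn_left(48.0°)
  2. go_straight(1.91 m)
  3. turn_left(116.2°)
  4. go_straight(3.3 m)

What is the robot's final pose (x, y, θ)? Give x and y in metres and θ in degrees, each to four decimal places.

set_pose: (x, y, θ) = (-8.6500, 3.0500, 131.1000°), ρ = 6.54
turn_left(48.0°): centre at ρ to the left, rotate +48.0° → (-13.4756, 5.2900, 179.1000°)
go_straight(1.91): x += 1.91·cos θ, y += 1.91·sin θ → (-15.3853, 5.3200, 179.1000°)
turn_left(116.2°): centre at ρ to the left, rotate +116.2° → (-21.4008, -4.0142, 295.3000°)
go_straight(3.3): x += 3.3·cos θ, y += 3.3·sin θ → (-19.9905, -6.9976, 295.3000°)

(-19.9905, -6.9976, 295.3000°)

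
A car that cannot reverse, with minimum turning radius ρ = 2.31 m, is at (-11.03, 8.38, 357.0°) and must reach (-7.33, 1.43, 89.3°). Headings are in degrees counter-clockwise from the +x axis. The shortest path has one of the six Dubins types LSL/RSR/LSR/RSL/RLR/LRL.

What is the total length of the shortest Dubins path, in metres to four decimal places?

16.5808 m

Let ψ = atan2(Δy, Δx) = atan2(-6.95, 3.70) = -61.9703° be the start→goal bearing.
Normalize: d = |goal − start| / ρ = 7.873532/2.31 = 3.408455, α = (θ_start − ψ) mod 360° = 58.9703° = 1.029226 rad, β = (θ_goal − ψ) mod 360° = 151.2703° = 2.640165 rad.
Common terms: sin α = 0.856900, cos α = 0.515482, sin β = 0.480678, cos β = -0.876897, cos(α−β) = -0.040132, d² = 11.617567. Work in radians in the unit-radius frame; every candidate has L = ρ·(t + p + q).
LSL: p² = 2 + d² − 2cos(α−β) + 2d(sin α − sin β) = 16.262506; p = √p² = 4.032680; φ = atan2(cos β − cos α, d + sin α − sin β) = -0.352531 rad; t = (φ − α) mod 2π = 4.901428 rad, q = (β − φ) mod 2π = 2.992696 rad → L = 2.31·(4.901428 + 4.032680 + 2.992696) = 2.31·11.926804 = 27.550917 m
RSR: p² = 2 + d² − 2cos(α−β) + 2d(sin β − sin α) = 11.133155; p = √p² = 3.336638; φ = atan2(cos α − cos β, d − sin α + sin β) = 0.430472 rad; t = (α − φ) mod 2π = 0.598754 rad, q = (φ − β) mod 2π = 4.073492 rad → L = 2.31·(0.598754 + 3.336638 + 4.073492) = 2.31·8.008885 = 18.500524 m
LSR: p² = d² − 2 + 2cos(α−β) + 2d(sin α + sin β) = 18.655454; p = √p² = 4.319196; φ = atan2(−cos α − cos β, d + sin α + sin β) − atan2(−2, p) = 0.509657 rad; t = (φ − α) mod 2π = 5.763616 rad, q = (φ − β) mod 2π = 4.152677 rad → L = 2.31·(5.763616 + 4.319196 + 4.152677) = 2.31·14.235489 = 32.883979 m
RSL: p² = d² − 2 + 2cos(α−β) − 2d(sin α + sin β) = 0.419153; p = √p² = 0.647420; φ = atan2(cos α + cos β, d − sin α − sin β) − atan2(2, p) = -1.430514 rad; t = (α − φ) mod 2π = 2.459740 rad, q = (β − φ) mod 2π = 4.070679 rad → L = 2.31·(2.459740 + 0.647420 + 4.070679) = 2.31·7.177840 = 16.580810 m
RLR: c = (6 − d² + 2cos(α−β) + 2d(sin α − sin β))/8 = -0.391644; p = 2π − arccos c = 4.309971 rad; φ = atan2(cos α − cos β, d − sin α + sin β) = 0.430472 rad; t = (α − φ + p/2) mod 2π = 2.753739 rad, q = (α − β − t + p) mod 2π = 6.228478 rad → L = 2.31·(2.753739 + 4.309971 + 6.228478) = 2.31·13.292188 = 30.704955 m
LRL: c = (6 − d² + 2cos(α−β) − 2d(sin α − sin β))/8 = -1.032813, |c| > 1 → infeasible
Shortest: RSL with L = 16.580810 m ≈ 16.5808 m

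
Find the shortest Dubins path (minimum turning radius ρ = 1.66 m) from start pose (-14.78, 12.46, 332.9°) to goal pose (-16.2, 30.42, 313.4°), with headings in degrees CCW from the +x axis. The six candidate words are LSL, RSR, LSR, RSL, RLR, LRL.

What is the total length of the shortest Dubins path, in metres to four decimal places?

24.1330 m

Let ψ = atan2(Δy, Δx) = atan2(17.96, -1.42) = 94.5207° be the start→goal bearing.
Normalize: d = |goal − start| / ρ = 18.016048/1.66 = 10.853041, α = (θ_start − ψ) mod 360° = 238.3793° = 4.160504 rad, β = (θ_goal − ψ) mod 360° = 218.8793° = 3.820165 rad.
Common terms: sin α = -0.851538, cos α = -0.524293, sin β = -0.627682, cos β = -0.778470, cos(α−β) = 0.942641, d² = 117.788503. Work in radians in the unit-radius frame; every candidate has L = ρ·(t + p + q).
LSL: p² = 2 + d² − 2cos(α−β) + 2d(sin α − sin β) = 113.044193; p = √p² = 10.632224; φ = atan2(cos β − cos α, d + sin α − sin β) = -0.023909 rad; t = (φ − α) mod 2π = 2.098772 rad, q = (β − φ) mod 2π = 3.844074 rad → L = 1.66·(2.098772 + 10.632224 + 3.844074) = 1.66·16.575070 = 27.514617 m
RSR: p² = 2 + d² − 2cos(α−β) + 2d(sin β − sin α) = 122.762248; p = √p² = 11.079813; φ = atan2(cos α − cos β, d − sin α + sin β) = 0.022943 rad; t = (α − φ) mod 2π = 4.137562 rad, q = (φ − β) mod 2π = 2.485963 rad → L = 1.66·(4.137562 + 11.079813 + 2.485963) = 1.66·17.703337 = 29.387540 m
LSR: p² = d² − 2 + 2cos(α−β) + 2d(sin α + sin β) = 85.565709; p = √p² = 9.250173; φ = atan2(−cos α − cos β, d + sin α + sin β) − atan2(−2, p) = 0.351029 rad; t = (φ − α) mod 2π = 2.473710 rad, q = (φ − β) mod 2π = 2.814049 rad → L = 1.66·(2.473710 + 9.250173 + 2.814049) = 1.66·14.537932 = 24.132967 m
RSL: p² = d² − 2 + 2cos(α−β) − 2d(sin α + sin β) = 149.781863; p = √p² = 12.238540; φ = atan2(cos α + cos β, d − sin α − sin β) − atan2(2, p) = -0.267235 rad; t = (α − φ) mod 2π = 4.427739 rad, q = (β − φ) mod 2π = 4.087400 rad → L = 1.66·(4.427739 + 12.238540 + 4.087400) = 1.66·20.753679 = 34.451107 m
RLR: c = (6 − d² + 2cos(α−β) + 2d(sin α − sin β))/8 = -14.345281, |c| > 1 → infeasible
LRL: c = (6 − d² + 2cos(α−β) − 2d(sin α − sin β))/8 = -13.130524, |c| > 1 → infeasible
Shortest: LSR with L = 24.132967 m ≈ 24.1330 m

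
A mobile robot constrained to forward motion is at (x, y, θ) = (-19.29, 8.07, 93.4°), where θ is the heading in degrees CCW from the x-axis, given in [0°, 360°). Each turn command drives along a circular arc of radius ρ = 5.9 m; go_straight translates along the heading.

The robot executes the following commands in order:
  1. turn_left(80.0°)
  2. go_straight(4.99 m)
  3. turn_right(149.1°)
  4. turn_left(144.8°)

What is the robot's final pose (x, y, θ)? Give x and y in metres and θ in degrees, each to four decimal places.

(-32.5205, 36.5635, 169.1000°)

set_pose: (x, y, θ) = (-19.2900, 8.0700, 93.4000°), ρ = 5.9
turn_left(80.0°): centre at ρ to the left, rotate +80.0° → (-24.5015, 13.5810, 173.4000°)
go_straight(4.99): x += 4.99·cos θ, y += 4.99·sin θ → (-29.4584, 14.1545, 173.4000°)
turn_right(149.1°): centre at ρ to the right, rotate −149.1° → (-31.2082, 25.3927, 24.3000°)
turn_left(144.8°): centre at ρ to the left, rotate +144.8° → (-32.5205, 36.5635, 169.1000°)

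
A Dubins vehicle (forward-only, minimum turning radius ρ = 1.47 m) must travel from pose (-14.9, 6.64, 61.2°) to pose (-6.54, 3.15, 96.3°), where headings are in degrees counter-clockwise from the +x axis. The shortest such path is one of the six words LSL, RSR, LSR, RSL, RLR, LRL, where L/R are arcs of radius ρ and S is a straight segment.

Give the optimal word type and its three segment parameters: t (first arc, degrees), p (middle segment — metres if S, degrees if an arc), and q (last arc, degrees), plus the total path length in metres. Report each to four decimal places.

Let ψ = atan2(Δy, Δx) = atan2(-3.49, 8.36) = -22.6588° be the start→goal bearing.
Normalize: d = |goal − start| / ρ = 9.059233/1.47 = 6.162743, α = (θ_start − ψ) mod 360° = 83.8588° = 1.463612 rad, β = (θ_goal − ψ) mod 360° = 118.9588° = 2.076222 rad.
Common terms: sin α = 0.994261, cos α = 0.106979, sin β = 0.874968, cos β = -0.484180, cos(α−β) = 0.818150, d² = 37.979407. Work in radians in the unit-radius frame; every candidate has L = ρ·(t + p + q).
LSL: p² = 2 + d² − 2cos(α−β) + 2d(sin α − sin β) = 39.813452; p = √p² = 6.309790; φ = atan2(cos β − cos α, d + sin α − sin β) = -0.093827 rad; t = (φ − α) mod 2π = 4.725747 rad, q = (β − φ) mod 2π = 2.170049 rad → L = 1.47·(4.725747 + 6.309790 + 2.170049) = 1.47·13.205586 = 19.412211 m
RSR: p² = 2 + d² − 2cos(α−β) + 2d(sin β − sin α) = 36.872763; p = √p² = 6.072295; φ = atan2(cos α − cos β, d − sin α + sin β) = 0.097508 rad; t = (α − φ) mod 2π = 1.366104 rad, q = (φ − β) mod 2π = 4.304471 rad → L = 1.47·(1.366104 + 6.072295 + 4.304471) = 1.47·11.742869 = 17.262018 m
LSR: p² = d² − 2 + 2cos(α−β) + 2d(sin α + sin β) = 60.654869; p = √p² = 7.788124; φ = atan2(−cos α − cos β, d + sin α + sin β) − atan2(−2, p) = 0.298298 rad; t = (φ − α) mod 2π = 5.117871 rad, q = (φ − β) mod 2π = 4.505260 rad → L = 1.47·(5.117871 + 7.788124 + 4.505260) = 1.47·17.411255 = 25.594545 m
RSL: p² = d² − 2 + 2cos(α−β) − 2d(sin α + sin β) = 14.576543; p = √p² = 3.817924; φ = atan2(cos α + cos β, d − sin α − sin β) − atan2(2, p) = -0.570170 rad; t = (α − φ) mod 2π = 2.033782 rad, q = (β − φ) mod 2π = 2.646392 rad → L = 1.47·(2.033782 + 3.817924 + 2.646392) = 1.47·8.498098 = 12.492204 m
RLR: c = (6 − d² + 2cos(α−β) + 2d(sin α − sin β))/8 = -3.609095, |c| > 1 → infeasible
LRL: c = (6 − d² + 2cos(α−β) − 2d(sin α − sin β))/8 = -3.976681, |c| > 1 → infeasible
Shortest: RSL with L = 12.492204 m ≈ 12.4922 m
Convert RSL to answer units (arcs ×180/π): t = 2.033782·180/π = 116.5271°, p = ρ·p = 1.47·3.817924 = 5.6123 m, q = 2.646392·180/π = 151.6271°, L = 12.4922 m.

RSL: t = 116.5271°, p = 5.6123 m, q = 151.6271°, L = 12.4922 m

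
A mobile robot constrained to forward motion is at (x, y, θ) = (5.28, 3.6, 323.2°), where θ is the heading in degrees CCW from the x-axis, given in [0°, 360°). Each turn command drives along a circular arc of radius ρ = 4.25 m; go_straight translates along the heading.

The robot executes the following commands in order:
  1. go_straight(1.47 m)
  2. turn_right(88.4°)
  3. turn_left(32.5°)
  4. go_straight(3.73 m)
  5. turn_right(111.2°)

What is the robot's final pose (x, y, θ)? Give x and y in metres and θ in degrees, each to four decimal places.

set_pose: (x, y, θ) = (5.2800, 3.6000, 323.2000°), ρ = 4.25
go_straight(1.47): x += 1.47·cos θ, y += 1.47·sin θ → (6.4571, 2.7194, 323.2000°)
turn_right(88.4°): centre at ρ to the right, rotate −88.4° → (7.3841, -3.1335, 234.8000°)
turn_left(32.5°): centre at ρ to the left, rotate +32.5° → (6.6117, -5.3831, 267.3000°)
go_straight(3.73): x += 3.73·cos θ, y += 3.73·sin θ → (6.4360, -9.1090, 267.3000°)
turn_right(111.2°): centre at ρ to the right, rotate −111.2° → (0.4688, -12.7944, 156.1000°)

(0.4688, -12.7944, 156.1000°)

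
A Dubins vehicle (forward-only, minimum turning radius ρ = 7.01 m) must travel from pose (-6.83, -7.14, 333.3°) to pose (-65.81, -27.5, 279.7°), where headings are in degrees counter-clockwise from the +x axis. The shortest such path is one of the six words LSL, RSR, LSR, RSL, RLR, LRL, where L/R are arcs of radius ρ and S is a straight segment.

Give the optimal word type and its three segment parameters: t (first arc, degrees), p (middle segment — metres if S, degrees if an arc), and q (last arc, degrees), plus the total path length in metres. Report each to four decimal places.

RSL: t = 154.5966°, p = 48.6157 m, q = 100.9966°, L = 79.8869 m

Let ψ = atan2(Δy, Δx) = atan2(-20.36, -58.98) = -160.9552° be the start→goal bearing.
Normalize: d = |goal − start| / ρ = 62.395272/7.01 = 8.900895, α = (θ_start − ψ) mod 360° = 134.2552° = 2.343196 rad, β = (θ_goal − ψ) mod 360° = 80.6552° = 1.407699 rad.
Common terms: sin α = 0.716238, cos α = -0.697856, sin β = 0.986729, cos β = 0.162375, cos(α−β) = 0.593419, d² = 79.225928. Work in radians in the unit-radius frame; every candidate has L = ρ·(t + p + q).
LSL: p² = 2 + d² − 2cos(α−β) + 2d(sin α − sin β) = 75.223866; p = √p² = 8.673169; φ = atan2(cos β − cos α, d + sin α − sin β) = 0.099346 rad; t = (φ − α) mod 2π = 4.039336 rad, q = (β − φ) mod 2π = 1.308353 rad → L = 7.01·(4.039336 + 8.673169 + 1.308353) = 7.01·14.020858 = 98.286216 m
RSR: p² = 2 + d² − 2cos(α−β) + 2d(sin β − sin α) = 84.854313; p = √p² = 9.211640; φ = atan2(cos α − cos β, d − sin α + sin β) = -0.093521 rad; t = (α − φ) mod 2π = 2.436717 rad, q = (φ − β) mod 2π = 4.781964 rad → L = 7.01·(2.436717 + 9.211640 + 4.781964) = 7.01·16.430322 = 115.176556 m
LSR: p² = d² − 2 + 2cos(α−β) + 2d(sin α + sin β) = 108.728631; p = √p² = 10.427302; φ = atan2(−cos α − cos β, d + sin α + sin β) − atan2(−2, p) = 0.239959 rad; t = (φ − α) mod 2π = 4.179948 rad, q = (φ − β) mod 2π = 5.115444 rad → L = 7.01·(4.179948 + 10.427302 + 5.115444) = 7.01·19.722694 = 138.256088 m
RSL: p² = d² − 2 + 2cos(α−β) − 2d(sin α + sin β) = 48.096899; p = √p² = 6.935193; φ = atan2(cos α + cos β, d − sin α − sin β) − atan2(2, p) = -0.355023 rad; t = (α − φ) mod 2π = 2.698219 rad, q = (β − φ) mod 2π = 1.762723 rad → L = 7.01·(2.698219 + 6.935193 + 1.762723) = 7.01·11.396135 = 79.886905 m
RLR: c = (6 − d² + 2cos(α−β) + 2d(sin α − sin β))/8 = -9.606789, |c| > 1 → infeasible
LRL: c = (6 − d² + 2cos(α−β) − 2d(sin α − sin β))/8 = -8.402983, |c| > 1 → infeasible
Shortest: RSL with L = 79.886905 m ≈ 79.8869 m
Convert RSL to answer units (arcs ×180/π): t = 2.698219·180/π = 154.5966°, p = ρ·p = 7.01·6.935193 = 48.6157 m, q = 1.762723·180/π = 100.9966°, L = 79.8869 m.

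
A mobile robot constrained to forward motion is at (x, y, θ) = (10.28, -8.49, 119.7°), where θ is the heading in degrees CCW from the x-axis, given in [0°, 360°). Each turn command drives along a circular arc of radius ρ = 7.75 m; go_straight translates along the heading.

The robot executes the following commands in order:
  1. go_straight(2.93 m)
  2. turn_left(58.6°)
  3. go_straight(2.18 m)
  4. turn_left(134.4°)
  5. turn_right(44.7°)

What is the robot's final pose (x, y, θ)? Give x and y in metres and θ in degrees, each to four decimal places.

set_pose: (x, y, θ) = (10.2800, -8.4900, 119.7000°), ρ = 7.75
go_straight(2.93): x += 2.93·cos θ, y += 2.93·sin θ → (8.8283, -5.9449, 119.7000°)
turn_left(58.6°): centre at ρ to the left, rotate +58.6° → (2.3263, -2.0381, 178.3000°)
go_straight(2.18): x += 2.18·cos θ, y += 2.18·sin θ → (0.1473, -1.9735, 178.3000°)
turn_left(134.4°): centre at ρ to the left, rotate +134.4° → (-5.7782, -14.9758, 312.7000°)
turn_right(44.7°): centre at ρ to the right, rotate −44.7° → (-3.7285, -20.5020, 268.0000°)

(-3.7285, -20.5020, 268.0000°)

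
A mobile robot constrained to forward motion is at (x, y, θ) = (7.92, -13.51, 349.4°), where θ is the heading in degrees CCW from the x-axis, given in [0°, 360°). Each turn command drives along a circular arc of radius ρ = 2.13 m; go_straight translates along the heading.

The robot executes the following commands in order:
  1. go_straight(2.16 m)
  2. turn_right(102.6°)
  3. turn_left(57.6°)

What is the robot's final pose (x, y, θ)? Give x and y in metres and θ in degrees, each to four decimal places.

set_pose: (x, y, θ) = (7.9200, -13.5100, 349.4000°), ρ = 2.13
go_straight(2.16): x += 2.16·cos θ, y += 2.16·sin θ → (10.0431, -13.9073, 349.4000°)
turn_right(102.6°): centre at ρ to the right, rotate −102.6° → (11.6091, -16.8401, 246.8000°)
turn_left(57.6°): centre at ρ to the left, rotate +57.6° → (11.8093, -18.8826, 304.4000°)

(11.8093, -18.8826, 304.4000°)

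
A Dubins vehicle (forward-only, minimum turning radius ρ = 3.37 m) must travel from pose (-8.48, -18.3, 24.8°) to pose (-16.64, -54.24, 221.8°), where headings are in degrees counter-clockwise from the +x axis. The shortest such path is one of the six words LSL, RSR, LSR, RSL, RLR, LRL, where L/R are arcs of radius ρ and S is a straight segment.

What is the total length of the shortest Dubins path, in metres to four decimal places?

42.1749 m

Let ψ = atan2(Δy, Δx) = atan2(-35.94, -8.16) = -102.7919° be the start→goal bearing.
Normalize: d = |goal − start| / ρ = 36.854704/3.37 = 10.936114, α = (θ_start − ψ) mod 360° = 127.5919° = 2.226898 rad, β = (θ_goal − ψ) mod 360° = 324.5919° = 5.665197 rad.
Common terms: sin α = 0.792376, cos α = -0.610033, sin β = -0.579397, cos β = 0.815046, cos(α−β) = -0.956305, d² = 119.598588. Work in radians in the unit-radius frame; every candidate has L = ρ·(t + p + q).
LSL: p² = 2 + d² − 2cos(α−β) + 2d(sin α − sin β) = 153.514934; p = √p² = 12.390114; φ = atan2(cos β − cos α, d + sin α − sin β) = 0.115272 rad; t = (φ − α) mod 2π = 4.171560 rad, q = (β − φ) mod 2π = 5.549924 rad → L = 3.37·(4.171560 + 12.390114 + 5.549924) = 3.37·22.111598 = 74.516086 m
RSR: p² = 2 + d² − 2cos(α−β) + 2d(sin β − sin α) = 93.507461; p = √p² = 9.669926; φ = atan2(cos α − cos β, d − sin α + sin β) = -0.147911 rad; t = (α − φ) mod 2π = 2.374809 rad, q = (φ − β) mod 2π = 0.470078 rad → L = 3.37·(2.374809 + 9.669926 + 0.470078) = 3.37·12.514812 = 42.174917 m
LSR: p² = d² − 2 + 2cos(α−β) + 2d(sin α + sin β) = 120.344311; p = √p² = 10.970155; φ = atan2(−cos α − cos β, d + sin α + sin β) − atan2(−2, p) = 0.161946 rad; t = (φ − α) mod 2π = 4.218233 rad, q = (φ − β) mod 2π = 0.779935 rad → L = 3.37·(4.218233 + 10.970155 + 0.779935) = 3.37·15.968323 = 53.813250 m
RSL: p² = d² − 2 + 2cos(α−β) − 2d(sin α + sin β) = 111.027645; p = √p² = 10.536966; φ = atan2(cos α + cos β, d − sin α − sin β) − atan2(2, p) = -0.168460 rad; t = (α − φ) mod 2π = 2.395358 rad, q = (β − φ) mod 2π = 5.833657 rad → L = 3.37·(2.395358 + 10.536966 + 5.833657) = 3.37·18.765981 = 63.241355 m
RLR: c = (6 − d² + 2cos(α−β) + 2d(sin α − sin β))/8 = -10.688433, |c| > 1 → infeasible
LRL: c = (6 − d² + 2cos(α−β) − 2d(sin α − sin β))/8 = -18.189367, |c| > 1 → infeasible
Shortest: RSR with L = 42.174917 m ≈ 42.1749 m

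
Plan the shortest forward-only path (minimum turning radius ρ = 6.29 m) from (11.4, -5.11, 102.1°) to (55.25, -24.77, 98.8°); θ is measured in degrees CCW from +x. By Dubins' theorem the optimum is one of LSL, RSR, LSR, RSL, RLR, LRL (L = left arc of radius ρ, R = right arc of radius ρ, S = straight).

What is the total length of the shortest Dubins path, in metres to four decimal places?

70.1676 m

Let ψ = atan2(Δy, Δx) = atan2(-19.66, 43.85) = -24.1489° be the start→goal bearing.
Normalize: d = |goal − start| / ρ = 48.055573/6.29 = 7.639996, α = (θ_start − ψ) mod 360° = 126.2489° = 2.203459 rad, β = (θ_goal − ψ) mod 360° = 122.9489° = 2.145863 rad.
Common terms: sin α = 0.806456, cos α = -0.591294, sin β = 0.839156, cos β = -0.543891, cos(α−β) = 0.998342, d² = 58.369535. Work in radians in the unit-radius frame; every candidate has L = ρ·(t + p + q).
LSL: p² = 2 + d² − 2cos(α−β) + 2d(sin α − sin β) = 57.873195; p = √p² = 7.607443; φ = atan2(cos β − cos α, d + sin α − sin β) = 0.006231 rad; t = (φ − α) mod 2π = 4.085957 rad, q = (β − φ) mod 2π = 2.139632 rad → L = 6.29·(4.085957 + 7.607443 + 2.139632) = 6.29·13.833033 = 87.009776 m
RSR: p² = 2 + d² − 2cos(α−β) + 2d(sin β − sin α) = 58.872507; p = √p² = 7.672842; φ = atan2(cos α − cos β, d − sin α + sin β) = -0.006178 rad; t = (α − φ) mod 2π = 2.209637 rad, q = (φ − β) mod 2π = 4.131144 rad → L = 6.29·(2.209637 + 7.672842 + 4.131144) = 6.29·14.013623 = 88.145691 m
LSR: p² = d² − 2 + 2cos(α−β) + 2d(sin α + sin β) = 83.511149; p = √p² = 9.138443; φ = atan2(−cos α − cos β, d + sin α + sin β) − atan2(−2, p) = 0.337107 rad; t = (φ − α) mod 2π = 4.416833 rad, q = (φ − β) mod 2π = 4.474429 rad → L = 6.29·(4.416833 + 9.138443 + 4.474429) = 6.29·18.029705 = 113.406847 m
RSL: p² = d² − 2 + 2cos(α−β) − 2d(sin α + sin β) = 33.221287; p = √p² = 5.763791; φ = atan2(cos α + cos β, d − sin α − sin β) − atan2(2, p) = -0.521153 rad; t = (α − φ) mod 2π = 2.724612 rad, q = (β − φ) mod 2π = 2.667016 rad → L = 6.29·(2.724612 + 5.763791 + 2.667016) = 6.29·11.155419 = 70.167587 m
RLR: c = (6 − d² + 2cos(α−β) + 2d(sin α − sin β))/8 = -6.359063, |c| > 1 → infeasible
LRL: c = (6 − d² + 2cos(α−β) − 2d(sin α − sin β))/8 = -6.234149, |c| > 1 → infeasible
Shortest: RSL with L = 70.167587 m ≈ 70.1676 m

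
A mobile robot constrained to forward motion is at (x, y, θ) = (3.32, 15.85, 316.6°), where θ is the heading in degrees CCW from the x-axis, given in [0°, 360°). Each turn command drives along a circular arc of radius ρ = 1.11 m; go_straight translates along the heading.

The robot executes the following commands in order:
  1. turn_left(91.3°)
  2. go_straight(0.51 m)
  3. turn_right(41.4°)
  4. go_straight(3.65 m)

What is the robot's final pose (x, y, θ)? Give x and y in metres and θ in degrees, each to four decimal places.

set_pose: (x, y, θ) = (3.3200, 15.8500, 316.6000°), ρ = 1.11
turn_left(91.3°): centre at ρ to the left, rotate +91.3° → (4.9063, 15.9123, 407.9000° ≡ 47.9000°)
go_straight(0.51): x += 0.51·cos θ, y += 0.51·sin θ → (5.2482, 16.2907, 47.9000°)
turn_right(41.4°): centre at ρ to the right, rotate −41.4° → (5.9461, 16.6494, 6.5000°)
go_straight(3.65): x += 3.65·cos θ, y += 3.65·sin θ → (9.5727, 17.0626, 6.5000°)

(9.5727, 17.0626, 6.5000°)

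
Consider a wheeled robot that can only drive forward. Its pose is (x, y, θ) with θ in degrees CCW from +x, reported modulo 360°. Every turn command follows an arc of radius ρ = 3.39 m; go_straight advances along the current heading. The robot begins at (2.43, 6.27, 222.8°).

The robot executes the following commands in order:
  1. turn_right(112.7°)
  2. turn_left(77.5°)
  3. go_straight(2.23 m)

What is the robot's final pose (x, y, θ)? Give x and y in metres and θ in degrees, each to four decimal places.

set_pose: (x, y, θ) = (2.4300, 6.2700, 222.8000°), ρ = 3.39
turn_right(112.7°): centre at ρ to the right, rotate −112.7° → (-3.0568, 7.5923, 110.1000°)
turn_left(77.5°): centre at ρ to the left, rotate +77.5° → (-6.6887, 9.7876, 187.6000°)
go_straight(2.23): x += 2.23·cos θ, y += 2.23·sin θ → (-8.8991, 9.4926, 187.6000°)

(-8.8991, 9.4926, 187.6000°)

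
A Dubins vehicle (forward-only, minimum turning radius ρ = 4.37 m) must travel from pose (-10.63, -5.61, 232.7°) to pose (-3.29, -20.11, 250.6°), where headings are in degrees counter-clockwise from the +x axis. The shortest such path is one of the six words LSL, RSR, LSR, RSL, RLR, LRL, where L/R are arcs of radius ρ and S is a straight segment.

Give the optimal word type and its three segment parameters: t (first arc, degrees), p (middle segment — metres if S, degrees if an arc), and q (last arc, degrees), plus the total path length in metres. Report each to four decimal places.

Let ψ = atan2(Δy, Δx) = atan2(-14.50, 7.34) = -63.1512° be the start→goal bearing.
Normalize: d = |goal − start| / ρ = 16.251941/4.37 = 3.718980, α = (θ_start − ψ) mod 360° = 295.8512° = 5.163577 rad, β = (θ_goal − ψ) mod 360° = 313.7512° = 5.475991 rad.
Common terms: sin α = -0.899930, cos α = 0.436035, sin β = -0.722350, cos β = 0.691528, cos(α−β) = 0.951594, d² = 13.830810. Work in radians in the unit-radius frame; every candidate has L = ρ·(t + p + q).
LSL: p² = 2 + d² − 2cos(α−β) + 2d(sin α − sin β) = 12.606790; p = √p² = 3.550604; φ = atan2(cos β − cos α, d + sin α − sin β) = 0.072020 rad; t = (φ − α) mod 2π = 1.191628 rad, q = (β − φ) mod 2π = 5.403971 rad → L = 4.37·(1.191628 + 3.550604 + 5.403971) = 4.37·10.146203 = 44.338909 m
RSR: p² = 2 + d² − 2cos(α−β) + 2d(sin β − sin α) = 15.248453; p = √p² = 3.904927; φ = atan2(cos α − cos β, d − sin α + sin β) = -0.065475 rad; t = (α − φ) mod 2π = 5.229052 rad, q = (φ − β) mod 2π = 0.741720 rad → L = 4.37·(5.229052 + 3.904927 + 0.741720) = 4.37·9.875698 = 43.156801 m
LSR: p² = d² − 2 + 2cos(α−β) + 2d(sin α + sin β) = 1.667547; p = √p² = 1.291335; φ = atan2(−cos α − cos β, d + sin α + sin β) − atan2(−2, p) = 0.504060 rad; t = (φ − α) mod 2π = 1.623669 rad, q = (φ − β) mod 2π = 1.311255 rad → L = 4.37·(1.623669 + 1.291335 + 1.311255) = 4.37·4.226259 = 18.468752 m
RSL: p² = d² − 2 + 2cos(α−β) − 2d(sin α + sin β) = 25.800451; p = √p² = 5.079414; φ = atan2(cos α + cos β, d − sin α − sin β) − atan2(2, p) = -0.167054 rad; t = (α − φ) mod 2π = 5.330631 rad, q = (β − φ) mod 2π = 5.643045 rad → L = 4.37·(5.330631 + 5.079414 + 5.643045) = 4.37·16.053090 = 70.152003 m
RLR: c = (6 − d² + 2cos(α−β) + 2d(sin α − sin β))/8 = -0.906057; p = 2π − arccos c = 3.578519 rad; φ = atan2(cos α − cos β, d − sin α + sin β) = -0.065475 rad; t = (α − φ + p/2) mod 2π = 0.735126 rad, q = (α − β − t + p) mod 2π = 2.530979 rad → L = 4.37·(0.735126 + 3.578519 + 2.530979) = 4.37·6.844624 = 29.911007 m
LRL: c = (6 − d² + 2cos(α−β) − 2d(sin α − sin β))/8 = -0.575849; p = 2π − arccos c = 4.098747 rad; φ = atan2(cos β − cos α, d + sin α − sin β) = 0.072020 rad; t = (φ − α + p/2) mod 2π = 3.241002 rad, q = (β − α − t + p) mod 2π = 1.170159 rad → L = 4.37·(3.241002 + 4.098747 + 1.170159) = 4.37·8.509908 = 37.188298 m
Shortest: LSR with L = 18.468752 m ≈ 18.4688 m
Convert LSR to answer units (arcs ×180/π): t = 1.623669·180/π = 93.0294°, p = ρ·p = 4.37·1.291335 = 5.6431 m, q = 1.311255·180/π = 75.1294°, L = 18.4688 m.

LSR: t = 93.0294°, p = 5.6431 m, q = 75.1294°, L = 18.4688 m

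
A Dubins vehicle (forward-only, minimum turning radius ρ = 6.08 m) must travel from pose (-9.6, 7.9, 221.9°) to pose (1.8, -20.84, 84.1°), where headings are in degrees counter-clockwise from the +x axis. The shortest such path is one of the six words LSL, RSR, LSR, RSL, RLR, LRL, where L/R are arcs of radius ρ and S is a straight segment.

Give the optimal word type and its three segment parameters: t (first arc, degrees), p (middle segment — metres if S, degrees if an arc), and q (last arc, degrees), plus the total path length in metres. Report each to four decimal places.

Let ψ = atan2(Δy, Δx) = atan2(-28.74, 11.40) = -68.3638° be the start→goal bearing.
Normalize: d = |goal − start| / ρ = 30.918402/6.08 = 5.085264, α = (θ_start − ψ) mod 360° = 290.2638° = 5.066058 rad, β = (θ_goal − ψ) mod 360° = 152.4638° = 2.660995 rad.
Common terms: sin α = -0.938108, cos α = 0.346342, sin β = 0.462309, cos β = -0.886719, cos(α−β) = -0.740805, d² = 25.859905. Work in radians in the unit-radius frame; every candidate has L = ρ·(t + p + q).
LSL: p² = 2 + d² − 2cos(α−β) + 2d(sin α − sin β) = 15.098529; p = √p² = 3.885683; φ = atan2(cos β − cos α, d + sin α − sin β) = -0.322917 rad; t = (φ − α) mod 2π = 0.894209 rad, q = (β − φ) mod 2π = 2.983912 rad → L = 6.08·(0.894209 + 3.885683 + 2.983912) = 6.08·7.763804 = 47.203930 m
RSR: p² = 2 + d² − 2cos(α−β) + 2d(sin β − sin α) = 43.584499; p = √p² = 6.601856; φ = atan2(cos α − cos β, d − sin α + sin β) = 0.187878 rad; t = (α − φ) mod 2π = 4.878180 rad, q = (φ − β) mod 2π = 3.810069 rad → L = 6.08·(4.878180 + 6.601856 + 3.810069) = 6.08·15.290105 = 92.963837 m
LSR: p² = d² − 2 + 2cos(α−β) + 2d(sin α + sin β) = 17.539173; p = √p² = 4.187980; φ = atan2(−cos α − cos β, d + sin α + sin β) − atan2(−2, p) = 0.562232 rad; t = (φ − α) mod 2π = 1.779359 rad, q = (φ − β) mod 2π = 4.184423 rad → L = 6.08·(1.779359 + 4.187980 + 4.184423) = 6.08·10.151761 = 61.722706 m
RSL: p² = d² − 2 + 2cos(α−β) − 2d(sin α + sin β) = 27.217419; p = √p² = 5.217032; φ = atan2(cos α + cos β, d − sin α − sin β) − atan2(2, p) = -0.462947 rad; t = (α − φ) mod 2π = 5.529005 rad, q = (β − φ) mod 2π = 3.123942 rad → L = 6.08·(5.529005 + 5.217032 + 3.123942) = 6.08·13.869978 = 84.329469 m
RLR: c = (6 − d² + 2cos(α−β) + 2d(sin α − sin β))/8 = -4.448062, |c| > 1 → infeasible
LRL: c = (6 − d² + 2cos(α−β) − 2d(sin α − sin β))/8 = -0.887316; p = 2π − arccos c = 3.620897 rad; φ = atan2(cos β − cos α, d + sin α − sin β) = -0.322917 rad; t = (φ − α + p/2) mod 2π = 2.704658 rad, q = (β − α − t + p) mod 2π = 4.794360 rad → L = 6.08·(2.704658 + 3.620897 + 4.794360) = 6.08·11.119915 = 67.609081 m
Shortest: LSL with L = 47.203930 m ≈ 47.2039 m
Convert LSL to answer units (arcs ×180/π): t = 0.894209·180/π = 51.2344°, p = ρ·p = 6.08·3.885683 = 23.6250 m, q = 2.983912·180/π = 170.9656°, L = 47.2039 m.

LSL: t = 51.2344°, p = 23.6250 m, q = 170.9656°, L = 47.2039 m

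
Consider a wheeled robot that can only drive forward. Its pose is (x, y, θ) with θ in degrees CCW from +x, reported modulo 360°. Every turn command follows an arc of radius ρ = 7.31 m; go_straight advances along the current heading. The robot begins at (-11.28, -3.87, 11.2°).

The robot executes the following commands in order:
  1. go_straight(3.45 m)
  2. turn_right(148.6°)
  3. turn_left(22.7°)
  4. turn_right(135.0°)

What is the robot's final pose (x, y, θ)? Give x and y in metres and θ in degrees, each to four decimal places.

set_pose: (x, y, θ) = (-11.2800, -3.8700, 11.2000°), ρ = 7.31
go_straight(3.45): x += 3.45·cos θ, y += 3.45·sin θ → (-7.8957, -3.1999, 11.2000°)
turn_right(148.6°): centre at ρ to the right, rotate −148.6° → (-1.5279, -15.7515, -137.4000° ≡ 222.6000°)
turn_left(22.7°): centre at ρ to the left, rotate +22.7° → (-3.2211, -18.0778, 245.3000°)
turn_right(135.0°): centre at ρ to the right, rotate −135.0° → (-16.7183, -17.5593, 110.3000°)

(-16.7183, -17.5593, 110.3000°)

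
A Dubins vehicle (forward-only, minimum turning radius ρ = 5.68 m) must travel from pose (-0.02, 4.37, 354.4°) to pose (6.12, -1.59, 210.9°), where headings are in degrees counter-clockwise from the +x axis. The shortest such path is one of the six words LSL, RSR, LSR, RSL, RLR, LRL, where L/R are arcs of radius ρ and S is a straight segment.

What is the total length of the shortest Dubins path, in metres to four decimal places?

Let ψ = atan2(Δy, Δx) = atan2(-5.96, 6.14) = -44.1477° be the start→goal bearing.
Normalize: d = |goal − start| / ρ = 8.556939/5.68 = 1.506503, α = (θ_start − ψ) mod 360° = 38.5477° = 0.672785 rad, β = (θ_goal − ψ) mod 360° = 255.0477° = 4.451423 rad.
Common terms: sin α = 0.623166, cos α = 0.782089, sin β = -0.966141, cos β = -0.258014, cos(α−β) = -0.803857, d² = 2.269552. Work in radians in the unit-radius frame; every candidate has L = ρ·(t + p + q).
LSL: p² = 2 + d² − 2cos(α−β) + 2d(sin α − sin β) = 10.665860; p = √p² = 3.265863; φ = atan2(cos β − cos α, d + sin α − sin β) = -0.324123 rad; t = (φ − α) mod 2π = 5.286278 rad, q = (β − φ) mod 2π = 4.775545 rad → L = 5.68·(5.286278 + 3.265863 + 4.775545) = 5.68·13.327686 = 75.701256 m
RSR: p² = 2 + d² − 2cos(α−β) + 2d(sin β − sin α) = 1.088672; p = √p² = 1.043394; φ = atan2(cos α − cos β, d − sin α + sin β) = 1.650240 rad; t = (α − φ) mod 2π = 5.305730 rad, q = (φ − β) mod 2π = 3.482003 rad → L = 5.68·(5.305730 + 1.043394 + 3.482003) = 5.68·9.831127 = 55.840803 m
LSR: p² = d² − 2 + 2cos(α−β) + 2d(sin α + sin β) = -2.371547 < 0 → infeasible
RSL: p² = d² − 2 + 2cos(α−β) − 2d(sin α + sin β) = -0.304776 < 0 → infeasible
RLR: c = (6 − d² + 2cos(α−β) + 2d(sin α − sin β))/8 = 0.863916; p = 2π − arccos c = 5.755383 rad; φ = atan2(cos α − cos β, d − sin α + sin β) = 1.650240 rad; t = (α − φ + p/2) mod 2π = 1.900236 rad, q = (α − β − t + p) mod 2π = 0.076509 rad → L = 5.68·(1.900236 + 5.755383 + 0.076509) = 5.68·7.732128 = 43.918488 m
LRL: c = (6 − d² + 2cos(α−β) − 2d(sin α − sin β))/8 = -0.333232; p = 2π − arccos c = 4.372659 rad; φ = atan2(cos β − cos α, d + sin α − sin β) = -0.324123 rad; t = (φ − α + p/2) mod 2π = 1.189422 rad, q = (β − α − t + p) mod 2π = 0.678690 rad → L = 5.68·(1.189422 + 4.372659 + 0.678690) = 5.68·6.240771 = 35.447577 m
Shortest: LRL with L = 35.447577 m ≈ 35.4476 m

35.4476 m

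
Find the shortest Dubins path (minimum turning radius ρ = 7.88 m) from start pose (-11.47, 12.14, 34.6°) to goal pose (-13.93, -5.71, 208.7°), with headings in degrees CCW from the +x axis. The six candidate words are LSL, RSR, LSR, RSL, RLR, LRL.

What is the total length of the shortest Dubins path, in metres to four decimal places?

37.1773 m

Let ψ = atan2(Δy, Δx) = atan2(-17.85, -2.46) = -97.8468° be the start→goal bearing.
Normalize: d = |goal − start| / ρ = 18.018715/7.88 = 2.286639, α = (θ_start − ψ) mod 360° = 132.4468° = 2.311633 rad, β = (θ_goal − ψ) mod 360° = 306.5468° = 5.350251 rad.
Common terms: sin α = 0.737904, cos α = -0.674905, sin β = -0.803371, cos β = 0.595479, cos(α−β) = -0.994703, d² = 5.228718. Work in radians in the unit-radius frame; every candidate has L = ρ·(t + p + q).
LSL: p² = 2 + d² − 2cos(α−β) + 2d(sin α − sin β) = 16.266803; p = √p² = 4.033213; φ = atan2(cos β − cos α, d + sin α − sin β) = 0.320436 rad; t = (φ − α) mod 2π = 4.291989 rad, q = (β − φ) mod 2π = 5.029814 rad → L = 7.88·(4.291989 + 4.033213 + 5.029814) = 7.88·13.355016 = 105.237526 m
RSR: p² = 2 + d² − 2cos(α−β) + 2d(sin β − sin α) = 2.169444; p = √p² = 1.472903; φ = atan2(cos α − cos β, d − sin α + sin β) = -1.040196 rad; t = (α − φ) mod 2π = 3.351829 rad, q = (φ − β) mod 2π = 6.175923 rad → L = 7.88·(3.351829 + 1.472903 + 6.175923) = 7.88·11.000656 = 86.685166 m
LSR: p² = d² − 2 + 2cos(α−β) + 2d(sin α + sin β) = 0.939916; p = √p² = 0.969493; φ = atan2(−cos α − cos β, d + sin α + sin β) − atan2(−2, p) = 1.155169 rad; t = (φ − α) mod 2π = 5.126722 rad, q = (φ − β) mod 2π = 2.088104 rad → L = 7.88·(5.126722 + 0.969493 + 2.088104) = 7.88·8.184318 = 64.492430 m
RSL: p² = d² − 2 + 2cos(α−β) − 2d(sin α + sin β) = 1.538708; p = √p² = 1.240447; φ = atan2(cos α + cos β, d − sin α − sin β) − atan2(2, p) = -1.049395 rad; t = (α − φ) mod 2π = 3.361027 rad, q = (β − φ) mod 2π = 0.116460 rad → L = 7.88·(3.361027 + 1.240447 + 0.116460) = 7.88·4.717934 = 37.177321 m
RLR: c = (6 − d² + 2cos(α−β) + 2d(sin α − sin β))/8 = 0.728820; p = 2π − arccos c = 5.528985 rad; φ = atan2(cos α − cos β, d − sin α + sin β) = -1.040196 rad; t = (α − φ + p/2) mod 2π = 6.116322 rad, q = (α − β − t + p) mod 2π = 2.657231 rad → L = 7.88·(6.116322 + 5.528985 + 2.657231) = 7.88·14.302538 = 112.703996 m
LRL: c = (6 − d² + 2cos(α−β) − 2d(sin α − sin β))/8 = -1.033350, |c| > 1 → infeasible
Shortest: RSL with L = 37.177321 m ≈ 37.1773 m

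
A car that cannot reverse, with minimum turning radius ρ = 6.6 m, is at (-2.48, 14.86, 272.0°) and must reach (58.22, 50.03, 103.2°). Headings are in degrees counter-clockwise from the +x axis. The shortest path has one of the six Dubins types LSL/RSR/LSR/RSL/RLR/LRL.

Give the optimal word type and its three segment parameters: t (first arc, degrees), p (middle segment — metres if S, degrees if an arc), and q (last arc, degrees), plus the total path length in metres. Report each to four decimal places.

Let ψ = atan2(Δy, Δx) = atan2(35.17, 60.70) = 30.0883° be the start→goal bearing.
Normalize: d = |goal − start| / ρ = 70.152825/6.6 = 10.629216, α = (θ_start − ψ) mod 360° = 241.9117° = 4.222156 rad, β = (θ_goal − ψ) mod 360° = 73.1117° = 1.276040 rad.
Common terms: sin α = -0.882223, cos α = -0.470832, sin β = 0.956873, cos β = 0.290507, cos(α−β) = -0.980955, d² = 112.980232. Work in radians in the unit-radius frame; every candidate has L = ρ·(t + p + q).
LSL: p² = 2 + d² − 2cos(α−β) + 2d(sin α − sin β) = 77.845846; p = √p² = 8.823029; φ = atan2(cos β − cos α, d + sin α − sin β) = 0.086397 rad; t = (φ − α) mod 2π = 2.147427 rad, q = (β − φ) mod 2π = 1.189643 rad → L = 6.6·(2.147427 + 8.823029 + 1.189643) = 6.6·12.160099 = 80.256652 m
RSR: p² = 2 + d² − 2cos(α−β) + 2d(sin β − sin α) = 156.038439; p = √p² = 12.491535; φ = atan2(cos α − cos β, d − sin α + sin β) = -0.060986 rad; t = (α − φ) mod 2π = 4.283142 rad, q = (φ − β) mod 2π = 4.946159 rad → L = 6.6·(4.283142 + 12.491535 + 4.946159) = 6.6·21.720836 = 143.357516 m
LSR: p² = d² − 2 + 2cos(α−β) + 2d(sin α + sin β) = 110.605261; p = √p² = 10.516904; φ = atan2(−cos α − cos β, d + sin α + sin β) − atan2(−2, p) = 0.204771 rad; t = (φ − α) mod 2π = 2.265801 rad, q = (φ − β) mod 2π = 5.211917 rad → L = 6.6·(2.265801 + 10.516904 + 5.211917) = 6.6·17.994621 = 118.764499 m
RSL: p² = d² − 2 + 2cos(α−β) − 2d(sin α + sin β) = 107.431382; p = √p² = 10.364911; φ = atan2(cos α + cos β, d − sin α − sin β) − atan2(2, p) = -0.207699 rad; t = (α − φ) mod 2π = 4.429855 rad, q = (β − φ) mod 2π = 1.483739 rad → L = 6.6·(4.429855 + 10.364911 + 1.483739) = 6.6·16.278505 = 107.438136 m
RLR: c = (6 − d² + 2cos(α−β) + 2d(sin α − sin β))/8 = -18.504805, |c| > 1 → infeasible
LRL: c = (6 − d² + 2cos(α−β) − 2d(sin α − sin β))/8 = -8.730731, |c| > 1 → infeasible
Shortest: LSL with L = 80.256652 m ≈ 80.2567 m
Convert LSL to answer units (arcs ×180/π): t = 2.147427·180/π = 123.0385°, p = ρ·p = 6.6·8.823029 = 58.2320 m, q = 1.189643·180/π = 68.1615°, L = 80.2567 m.

LSL: t = 123.0385°, p = 58.2320 m, q = 68.1615°, L = 80.2567 m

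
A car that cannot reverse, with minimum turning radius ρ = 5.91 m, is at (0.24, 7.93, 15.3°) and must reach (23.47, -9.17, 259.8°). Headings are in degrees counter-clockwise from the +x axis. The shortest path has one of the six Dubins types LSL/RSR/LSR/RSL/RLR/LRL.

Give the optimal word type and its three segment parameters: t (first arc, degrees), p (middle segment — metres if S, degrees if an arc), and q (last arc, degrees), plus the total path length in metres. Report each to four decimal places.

RSR: t = 48.4453°, p = 18.9349 m, q = 67.0547°, L = 30.8486 m

Let ψ = atan2(Δy, Δx) = atan2(-17.10, 23.23) = -36.3574° be the start→goal bearing.
Normalize: d = |goal − start| / ρ = 28.845154/5.91 = 4.880737, α = (θ_start − ψ) mod 360° = 51.6574° = 0.901592 rad, β = (θ_goal − ψ) mod 360° = 296.1574° = 5.168922 rad.
Common terms: sin α = 0.784316, cos α = 0.620362, sin β = -0.897586, cos β = 0.440839, cos(α−β) = -0.430511, d² = 23.821591. Work in radians in the unit-radius frame; every candidate has L = ρ·(t + p + q).
LSL: p² = 2 + d² − 2cos(α−β) + 2d(sin α − sin β) = 43.100452; p = √p² = 6.565093; φ = atan2(cos β − cos α, d + sin α − sin β) = -0.027349 rad; t = (φ − α) mod 2π = 5.354245 rad, q = (β − φ) mod 2π = 5.196271 rad → L = 5.91·(5.354245 + 6.565093 + 5.196271) = 5.91·17.115609 = 101.153248 m
RSR: p² = 2 + d² − 2cos(α−β) + 2d(sin β − sin α) = 10.264773; p = √p² = 3.203868; φ = atan2(cos α − cos β, d − sin α + sin β) = 0.056063 rad; t = (α − φ) mod 2π = 0.845529 rad, q = (φ − β) mod 2π = 1.170326 rad → L = 5.91·(0.845529 + 3.203868 + 1.170326) = 5.91·5.219724 = 30.848568 m
LSR: p² = d² − 2 + 2cos(α−β) + 2d(sin α + sin β) = 19.854880; p = √p² = 4.455881; φ = atan2(−cos α − cos β, d + sin α + sin β) − atan2(−2, p) = 0.202871 rad; t = (φ − α) mod 2π = 5.584465 rad, q = (φ − β) mod 2π = 1.317135 rad → L = 5.91·(5.584465 + 4.455881 + 1.317135) = 5.91·11.357481 = 67.122712 m
RSL: p² = d² − 2 + 2cos(α−β) − 2d(sin α + sin β) = 22.066257; p = √p² = 4.697473; φ = atan2(cos α + cos β, d − sin α − sin β) − atan2(2, p) = -0.193134 rad; t = (α − φ) mod 2π = 1.094726 rad, q = (β − φ) mod 2π = 5.362056 rad → L = 5.91·(1.094726 + 4.697473 + 5.362056) = 5.91·11.154256 = 65.921655 m
RLR: c = (6 − d² + 2cos(α−β) + 2d(sin α − sin β))/8 = -0.283097; p = 2π − arccos c = 4.425368 rad; φ = atan2(cos α − cos β, d − sin α + sin β) = 0.056063 rad; t = (α − φ + p/2) mod 2π = 3.058213 rad, q = (α − β − t + p) mod 2π = 3.383010 rad → L = 5.91·(3.058213 + 4.425368 + 3.383010) = 5.91·10.866591 = 64.221550 m
LRL: c = (6 − d² + 2cos(α−β) − 2d(sin α − sin β))/8 = -4.387557, |c| > 1 → infeasible
Shortest: RSR with L = 30.848568 m ≈ 30.8486 m
Convert RSR to answer units (arcs ×180/π): t = 0.845529·180/π = 48.4453°, p = ρ·p = 5.91·3.203868 = 18.9349 m, q = 1.170326·180/π = 67.0547°, L = 30.8486 m.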